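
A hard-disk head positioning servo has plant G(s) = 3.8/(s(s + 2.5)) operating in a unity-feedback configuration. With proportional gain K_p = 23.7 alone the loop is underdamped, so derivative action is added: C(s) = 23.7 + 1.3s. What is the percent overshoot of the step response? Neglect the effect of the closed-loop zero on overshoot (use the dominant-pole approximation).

Forward path: (23.7 + 1.3s)·3.8/(s(s+2.5)). The closed-loop characteristic equation is s² + (2.5 + 3.8·1.3)s + 3.8·23.7 = 0.
That is s² + 7.44s + 90.06 = 0, so ω_n = 9.49 rad/s and ζ = 7.44/(2·9.49) = 0.392.
%OS = 100·exp(−πζ/√(1−ζ²)) = 26.2%.

26.2%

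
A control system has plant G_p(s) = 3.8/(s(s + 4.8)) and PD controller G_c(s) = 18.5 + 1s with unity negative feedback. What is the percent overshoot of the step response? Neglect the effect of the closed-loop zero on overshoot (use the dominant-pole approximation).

Forward path: (18.5 + 1s)·3.8/(s(s+4.8)). The closed-loop characteristic equation is s² + (4.8 + 3.8·1)s + 3.8·18.5 = 0.
That is s² + 8.6s + 70.3 = 0, so ω_n = 8.385 rad/s and ζ = 8.6/(2·8.385) = 0.5129.
%OS = 100·exp(−πζ/√(1−ζ²)) = 15.3%.

15.3%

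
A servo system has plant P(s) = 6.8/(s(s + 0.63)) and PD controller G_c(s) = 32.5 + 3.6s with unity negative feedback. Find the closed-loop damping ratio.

ζ = 0.845

Forward path: (32.5 + 3.6s)·6.8/(s(s+0.63)). The closed-loop characteristic equation is s² + (0.63 + 6.8·3.6)s + 6.8·32.5 = 0.
That is s² + 25.11s + 221 = 0, so ω_n = 14.87 rad/s and ζ = 25.11/(2·14.87) = 0.8445.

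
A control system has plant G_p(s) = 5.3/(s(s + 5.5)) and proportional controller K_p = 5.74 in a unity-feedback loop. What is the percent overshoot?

Closed-loop characteristic equation: s² + 5.5s + 30.42 = 0, so ω_n = 5.516 rad/s and ζ = 5.5/(2·5.516) = 0.4986.
%OS = 100·exp(−πζ/√(1−ζ²)) = 100·exp(−π·0.4986/√0.7514) = 16.4%.

16.4%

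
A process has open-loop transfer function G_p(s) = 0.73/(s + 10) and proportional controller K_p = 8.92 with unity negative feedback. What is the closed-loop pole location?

s = -16.51

Closed-loop transfer function: T(s) = K_p·G_p(s)/(1 + K_p·G_p(s)) = 6.512/(s + 10 + 6.512) = 6.512/(s + 16.51).
The closed-loop pole is at s = −16.51.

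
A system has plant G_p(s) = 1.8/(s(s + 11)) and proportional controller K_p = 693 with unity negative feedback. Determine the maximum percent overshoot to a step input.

Closed-loop characteristic equation: s² + 11s + 1247 = 0, so ω_n = 35.32 rad/s and ζ = 11/(2·35.32) = 0.1557.
%OS = 100·exp(−πζ/√(1−ζ²)) = 100·exp(−π·0.1557/√0.9757) = 60.9%.

60.9%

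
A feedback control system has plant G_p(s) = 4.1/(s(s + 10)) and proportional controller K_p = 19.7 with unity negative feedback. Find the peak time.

Closed-loop characteristic equation: s² + 10s + 80.77 = 0, so ω_n = 8.987 rad/s and ζ = 10/(2·8.987) = 0.5563.
Damped frequency ω_d = ω_n√(1−ζ²) = 7.468 rad/s, so peak time T_p = π/ω_d = 0.421 s.

T_p = 0.421 s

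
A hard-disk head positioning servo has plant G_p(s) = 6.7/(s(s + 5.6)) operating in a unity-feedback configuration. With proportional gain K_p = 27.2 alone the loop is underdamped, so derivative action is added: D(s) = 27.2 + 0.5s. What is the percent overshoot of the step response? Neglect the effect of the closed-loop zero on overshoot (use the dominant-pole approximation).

Forward path: (27.2 + 0.5s)·6.7/(s(s+5.6)). The closed-loop characteristic equation is s² + (5.6 + 6.7·0.5)s + 6.7·27.2 = 0.
That is s² + 8.95s + 182.2 = 0, so ω_n = 13.5 rad/s and ζ = 8.95/(2·13.5) = 0.3315.
%OS = 100·exp(−πζ/√(1−ζ²)) = 33.2%.

33.2%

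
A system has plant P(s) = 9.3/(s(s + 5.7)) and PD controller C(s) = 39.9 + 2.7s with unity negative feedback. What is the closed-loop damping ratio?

Forward path: (39.9 + 2.7s)·9.3/(s(s+5.7)). The closed-loop characteristic equation is s² + (5.7 + 9.3·2.7)s + 9.3·39.9 = 0.
That is s² + 30.81s + 371.1 = 0, so ω_n = 19.26 rad/s and ζ = 30.81/(2·19.26) = 0.7997.

ζ = 0.8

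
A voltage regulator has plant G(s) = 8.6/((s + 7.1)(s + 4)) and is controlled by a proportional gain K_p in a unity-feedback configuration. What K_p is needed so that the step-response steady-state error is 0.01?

K_p = 327

Steady-state error for a unit step on this type-0 loop is 1/(1 + K_p·G(0)).
G(0) = 0.3028. Require 1/(1 + K_p·0.3028) = 0.01, so 1 + 0.3028·K_p = 100.
K_p = (100 − 1)/0.3028 = 327.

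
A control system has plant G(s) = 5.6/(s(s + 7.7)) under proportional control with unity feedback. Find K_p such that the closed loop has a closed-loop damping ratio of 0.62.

K_p = 6.89

Closed-loop characteristic equation: s² + 7.7s + K_p·5.6 = 0.
So ω_n = √(5.6K_p) and 2ζω_n = 7.7, giving ζ = 7.7/(2√(5.6K_p)).
Setting ζ = 0.62: √(5.6K_p) = 7.7/(2·0.62) = 6.21, so K_p = 38.56/5.6 = 6.89.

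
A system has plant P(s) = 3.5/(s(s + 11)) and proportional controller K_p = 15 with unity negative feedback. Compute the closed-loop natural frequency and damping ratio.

The closed-loop denominator is s(s+11) + 15·3.5 = s² + 11s + 52.5.
So ω_n² = 52.5 ⇒ ω_n = 7.246 rad/s, and ζ = 11/(2ω_n) = 0.759.

ω_n = 7.25 rad/s, ζ = 0.759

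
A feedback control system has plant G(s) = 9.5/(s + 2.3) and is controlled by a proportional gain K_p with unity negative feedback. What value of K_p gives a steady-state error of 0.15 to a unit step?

K_p = 1.37

Steady-state error for a unit step on this type-0 loop is 1/(1 + K_p·G(0)).
G(0) = 4.13. Require 1/(1 + K_p·4.13) = 0.15, so 1 + 4.13·K_p = 6.667.
K_p = (6.667 − 1)/4.13 = 1.37.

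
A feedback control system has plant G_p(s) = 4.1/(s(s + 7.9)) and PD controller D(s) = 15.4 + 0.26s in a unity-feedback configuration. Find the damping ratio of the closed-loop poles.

Forward path: (15.4 + 0.26s)·4.1/(s(s+7.9)). The closed-loop characteristic equation is s² + (7.9 + 4.1·0.26)s + 4.1·15.4 = 0.
That is s² + 8.966s + 63.14 = 0, so ω_n = 7.946 rad/s and ζ = 8.966/(2·7.946) = 0.5642.

ζ = 0.564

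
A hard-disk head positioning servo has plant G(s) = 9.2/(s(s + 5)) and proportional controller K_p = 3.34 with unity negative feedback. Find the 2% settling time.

From 1 + K_pG(s) = 0: s² + 5s + 30.73 = 0 ⇒ ω_n = 5.543, ζ = 0.451.
2% settling time T_s ≈ 4/(ζω_n) = 4/2.5 = 1.6 s.

T_s ≈ 1.6 s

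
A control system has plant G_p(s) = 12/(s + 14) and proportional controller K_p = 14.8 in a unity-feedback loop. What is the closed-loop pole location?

Closed-loop transfer function: T(s) = K_p·G_p(s)/(1 + K_p·G_p(s)) = 177.6/(s + 14 + 177.6) = 177.6/(s + 191.6).
The closed-loop pole is at s = −191.6.

s = -191.6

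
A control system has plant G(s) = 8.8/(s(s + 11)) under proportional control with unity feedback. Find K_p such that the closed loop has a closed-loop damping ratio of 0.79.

Closed-loop characteristic equation: s² + 11s + K_p·8.8 = 0.
So ω_n = √(8.8K_p) and 2ζω_n = 11, giving ζ = 11/(2√(8.8K_p)).
Setting ζ = 0.79: √(8.8K_p) = 11/(2·0.79) = 6.962, so K_p = 48.47/8.8 = 5.51.

K_p = 5.51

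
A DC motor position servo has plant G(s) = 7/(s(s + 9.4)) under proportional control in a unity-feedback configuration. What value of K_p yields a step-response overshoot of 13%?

From %OS = 100·exp(−πζ/√(1−ζ²)) = 13%, ζ = −ln(0.13)/√(π²+ln²(0.13)) = 0.5446.
Characteristic equation s² + 9.4s + 7K_p = 0 gives ζ = 9.4/(2√(7K_p)).
Setting ζ = 0.5446: √(7K_p) = 9.4/(2·0.5446) = 8.629, so K_p = 74.47/7 = 10.6.

K_p = 10.6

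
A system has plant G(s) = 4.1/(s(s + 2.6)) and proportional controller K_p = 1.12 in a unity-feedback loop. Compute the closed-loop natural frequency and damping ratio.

ω_n = 2.14 rad/s, ζ = 0.607

The closed-loop denominator is s(s+2.6) + 1.12·4.1 = s² + 2.6s + 4.592.
So ω_n² = 4.592 ⇒ ω_n = 2.143 rad/s, and ζ = 2.6/(2ω_n) = 0.607.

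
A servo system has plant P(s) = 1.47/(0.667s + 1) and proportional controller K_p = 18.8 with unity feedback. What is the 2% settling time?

T_s ≈ 0.0932 s

Closed loop: T(s) = K_p·P/(1+K_p·P) = 27.64/(0.667s + 1 + 27.64), with pole at s = −(1 + 27.64)/0.667 = −42.93.
τ = 1/42.93 = 0.02329 s, so 2% settling time ≈ 4τ = 0.0932 s.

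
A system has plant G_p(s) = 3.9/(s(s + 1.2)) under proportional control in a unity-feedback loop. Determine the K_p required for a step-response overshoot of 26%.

K_p = 0.594

From %OS = 100·exp(−πζ/√(1−ζ²)) = 26%, ζ = −ln(0.26)/√(π²+ln²(0.26)) = 0.3941.
Characteristic equation s² + 1.2s + 3.9K_p = 0 gives ζ = 1.2/(2√(3.9K_p)).
Setting ζ = 0.3941: √(3.9K_p) = 1.2/(2·0.3941) = 1.523, so K_p = 2.318/3.9 = 0.594.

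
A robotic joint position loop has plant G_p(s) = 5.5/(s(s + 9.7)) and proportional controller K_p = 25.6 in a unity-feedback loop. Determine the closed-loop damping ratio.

ζ = 0.409

1 + K_p·G_p(s) = 0 gives s² + 9.7s + 140.8 = 0.
Matching s² + 2ζω_n s + ω_n²: ω_n = √140.8 = 11.87 rad/s and 2ζω_n = 9.7, so ζ = 9.7/(2·11.87) = 0.409.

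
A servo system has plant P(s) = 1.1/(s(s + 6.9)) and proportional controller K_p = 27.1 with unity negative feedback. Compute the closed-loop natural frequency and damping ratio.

With unity feedback the closed-loop characteristic equation is s² + 6.9s + 27.1·1.1 = s² + 6.9s + 29.81 = 0.
Matching s² + 2ζω_n s + ω_n²: ω_n = √29.81 = 5.46 rad/s and 2ζω_n = 6.9, so ζ = 6.9/(2·5.46) = 0.632.

ω_n = 5.46 rad/s, ζ = 0.632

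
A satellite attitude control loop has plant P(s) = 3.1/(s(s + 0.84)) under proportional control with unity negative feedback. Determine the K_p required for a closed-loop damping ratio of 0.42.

Closed-loop characteristic equation: s² + 0.84s + K_p·3.1 = 0.
So ω_n = √(3.1K_p) and 2ζω_n = 0.84, giving ζ = 0.84/(2√(3.1K_p)).
Setting ζ = 0.42: √(3.1K_p) = 0.84/(2·0.42) = 1, so K_p = 1/3.1 = 0.323.

K_p = 0.323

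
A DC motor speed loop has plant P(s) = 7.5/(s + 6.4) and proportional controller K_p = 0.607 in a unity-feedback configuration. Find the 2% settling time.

T_s ≈ 0.365 s

Closed-loop transfer function: T(s) = K_p·P(s)/(1 + K_p·P(s)) = 4.553/(s + 6.4 + 4.553) = 4.553/(s + 10.95).
Time constant τ = 1/10.95 = 0.0913 s, so the 2% settling time is about 4τ = 0.365 s.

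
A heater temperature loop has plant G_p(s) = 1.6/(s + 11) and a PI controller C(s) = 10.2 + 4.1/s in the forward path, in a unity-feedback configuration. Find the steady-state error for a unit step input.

0

The open loop C(s)G_p(s) has a pole at the origin (type 1), so the static position error constant is infinite and e_ss = 1/(1+∞) = 0.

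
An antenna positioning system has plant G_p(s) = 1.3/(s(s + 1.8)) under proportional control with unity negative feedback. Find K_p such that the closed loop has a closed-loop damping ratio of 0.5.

Closed-loop characteristic equation: s² + 1.8s + K_p·1.3 = 0.
So ω_n = √(1.3K_p) and 2ζω_n = 1.8, giving ζ = 1.8/(2√(1.3K_p)).
Setting ζ = 0.5: √(1.3K_p) = 1.8/(2·0.5) = 1.8, so K_p = 3.24/1.3 = 2.49.

K_p = 2.49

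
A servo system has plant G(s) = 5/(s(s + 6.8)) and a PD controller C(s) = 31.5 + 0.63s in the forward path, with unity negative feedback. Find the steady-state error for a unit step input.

The open loop C(s)G(s) has a pole at the origin (type 1), so the static position error constant is infinite and e_ss = 1/(1+∞) = 0.

0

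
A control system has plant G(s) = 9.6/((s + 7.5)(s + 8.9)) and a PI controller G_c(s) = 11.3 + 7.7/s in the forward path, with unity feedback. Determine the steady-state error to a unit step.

0

The open loop G_c(s)G(s) has a pole at the origin (type 1), so the static position error constant is infinite and e_ss = 1/(1+∞) = 0.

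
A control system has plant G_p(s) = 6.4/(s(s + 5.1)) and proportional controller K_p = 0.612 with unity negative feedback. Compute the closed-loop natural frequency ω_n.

ω_n = 1.98 rad/s

The closed-loop denominator is s(s+5.1) + 0.612·6.4 = s² + 5.1s + 3.917.
Matching s² + 2ζω_n s + ω_n²: ω_n = √3.917 = 1.979 rad/s and 2ζω_n = 5.1, so ζ = 5.1/(2·1.979) = 1.29.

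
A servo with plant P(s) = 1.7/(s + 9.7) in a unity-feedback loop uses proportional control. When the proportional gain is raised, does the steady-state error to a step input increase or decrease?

decrease

The position error constant K_pos = K_p·P(0) grows with K_p, and e_ss = 1/(1+K_pos) falls.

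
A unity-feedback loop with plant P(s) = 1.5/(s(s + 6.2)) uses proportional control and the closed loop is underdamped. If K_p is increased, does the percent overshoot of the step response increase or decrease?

Characteristic equation s² + 6.2s + K_p·1.5 = 0: raising K_p raises ω_n while 2ζω_n = 6.2 is fixed, so ζ falls and overshoot grows.

increase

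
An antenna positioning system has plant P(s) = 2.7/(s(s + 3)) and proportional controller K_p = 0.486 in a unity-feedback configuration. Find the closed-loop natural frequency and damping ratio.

ω_n = 1.15 rad/s, ζ = 1.31

The closed-loop denominator is s(s+3) + 0.486·2.7 = s² + 3s + 1.312.
So ω_n² = 1.312 ⇒ ω_n = 1.146 rad/s, and ζ = 3/(2ω_n) = 1.31.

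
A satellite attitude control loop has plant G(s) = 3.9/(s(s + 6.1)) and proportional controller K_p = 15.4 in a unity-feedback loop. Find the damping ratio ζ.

1 + K_p·G(s) = 0 gives s² + 6.1s + 60.06 = 0.
Matching s² + 2ζω_n s + ω_n²: ω_n = √60.06 = 7.75 rad/s and 2ζω_n = 6.1, so ζ = 6.1/(2·7.75) = 0.394.

ζ = 0.394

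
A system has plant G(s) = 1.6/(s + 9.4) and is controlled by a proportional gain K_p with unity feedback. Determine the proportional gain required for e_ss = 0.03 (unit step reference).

For a type-0 loop with proportional control, e_ss = 1/(1 + K_p·G(0)).
G(0) = 0.1702. Require 1/(1 + K_p·0.1702) = 0.03, so 1 + 0.1702·K_p = 33.33.
K_p = (33.33 − 1)/0.1702 = 190.

K_p = 190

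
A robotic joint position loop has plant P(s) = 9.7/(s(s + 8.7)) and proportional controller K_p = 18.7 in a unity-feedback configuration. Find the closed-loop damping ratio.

1 + K_p·P(s) = 0 gives s² + 8.7s + 181.4 = 0.
Matching s² + 2ζω_n s + ω_n²: ω_n = √181.4 = 13.47 rad/s and 2ζω_n = 8.7, so ζ = 8.7/(2·13.47) = 0.323.

ζ = 0.323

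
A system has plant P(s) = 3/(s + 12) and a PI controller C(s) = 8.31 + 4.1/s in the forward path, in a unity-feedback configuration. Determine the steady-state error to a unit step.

The open loop C(s)P(s) has a pole at the origin (type 1), so the static position error constant is infinite and e_ss = 1/(1+∞) = 0.

0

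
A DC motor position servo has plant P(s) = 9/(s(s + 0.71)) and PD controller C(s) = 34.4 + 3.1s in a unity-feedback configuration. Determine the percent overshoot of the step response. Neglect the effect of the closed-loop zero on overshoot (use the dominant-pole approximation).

Forward path: (34.4 + 3.1s)·9/(s(s+0.71)). The closed-loop characteristic equation is s² + (0.71 + 9·3.1)s + 9·34.4 = 0.
That is s² + 28.61s + 309.6 = 0, so ω_n = 17.6 rad/s and ζ = 28.61/(2·17.6) = 0.813.
%OS = 100·exp(−πζ/√(1−ζ²)) = 1.24%.

1.24%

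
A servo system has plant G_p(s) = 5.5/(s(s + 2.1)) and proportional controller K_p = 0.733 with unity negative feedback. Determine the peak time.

The closed-loop denominator s² + 2.1s + 4.032 gives ω_n = √4.032 = 2.008 and ζ = 2.1/(2ω_n) = 0.5229.
Damped frequency ω_d = ω_n√(1−ζ²) = 1.711 rad/s, so peak time T_p = π/ω_d = 1.84 s.

T_p = 1.84 s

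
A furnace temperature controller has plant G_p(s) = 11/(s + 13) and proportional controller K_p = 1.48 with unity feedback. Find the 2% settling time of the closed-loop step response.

T_s ≈ 0.137 s

Closed-loop transfer function: T(s) = K_p·G_p(s)/(1 + K_p·G_p(s)) = 16.28/(s + 13 + 16.28) = 16.28/(s + 29.28).
Time constant τ = 1/29.28 = 0.03415 s, so the 2% settling time is about 4τ = 0.137 s.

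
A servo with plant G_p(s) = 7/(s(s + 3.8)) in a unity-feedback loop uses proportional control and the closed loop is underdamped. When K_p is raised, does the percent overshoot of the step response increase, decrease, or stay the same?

ζ = 3.8/(2√(7K_p)) decreases as K_p grows; lower damping means more overshoot.

increase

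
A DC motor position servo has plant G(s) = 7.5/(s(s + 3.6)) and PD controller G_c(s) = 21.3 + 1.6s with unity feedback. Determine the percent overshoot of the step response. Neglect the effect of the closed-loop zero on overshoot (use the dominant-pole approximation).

8.51%

Forward path: (21.3 + 1.6s)·7.5/(s(s+3.6)). The closed-loop characteristic equation is s² + (3.6 + 7.5·1.6)s + 7.5·21.3 = 0.
That is s² + 15.6s + 159.8 = 0, so ω_n = 12.64 rad/s and ζ = 15.6/(2·12.64) = 0.6171.
%OS = 100·exp(−πζ/√(1−ζ²)) = 8.51%.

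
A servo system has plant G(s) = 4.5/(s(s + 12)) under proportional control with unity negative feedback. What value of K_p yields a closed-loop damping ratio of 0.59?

K_p = 23

Closed-loop characteristic equation: s² + 12s + K_p·4.5 = 0.
So ω_n = √(4.5K_p) and 2ζω_n = 12, giving ζ = 12/(2√(4.5K_p)).
Setting ζ = 0.59: √(4.5K_p) = 12/(2·0.59) = 10.17, so K_p = 103.4/4.5 = 23.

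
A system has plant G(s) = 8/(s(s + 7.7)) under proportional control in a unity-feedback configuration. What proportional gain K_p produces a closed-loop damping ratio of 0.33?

K_p = 17

Closed-loop characteristic equation: s² + 7.7s + K_p·8 = 0.
So ω_n = √(8K_p) and 2ζω_n = 7.7, giving ζ = 7.7/(2√(8K_p)).
Setting ζ = 0.33: √(8K_p) = 7.7/(2·0.33) = 11.67, so K_p = 136.1/8 = 17.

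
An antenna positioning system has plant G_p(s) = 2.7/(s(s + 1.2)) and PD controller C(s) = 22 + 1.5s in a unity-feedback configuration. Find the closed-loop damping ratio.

ζ = 0.341

Forward path: (22 + 1.5s)·2.7/(s(s+1.2)). The closed-loop characteristic equation is s² + (1.2 + 2.7·1.5)s + 2.7·22 = 0.
That is s² + 5.25s + 59.4 = 0, so ω_n = 7.707 rad/s and ζ = 5.25/(2·7.707) = 0.3406.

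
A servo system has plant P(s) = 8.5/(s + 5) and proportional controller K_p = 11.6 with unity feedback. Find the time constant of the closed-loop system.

Closed-loop transfer function: T(s) = K_p·P(s)/(1 + K_p·P(s)) = 98.6/(s + 5 + 98.6) = 98.6/(s + 103.6).
Time constant τ = 1/103.6 = 0.00965 s.

τ = 0.00965 s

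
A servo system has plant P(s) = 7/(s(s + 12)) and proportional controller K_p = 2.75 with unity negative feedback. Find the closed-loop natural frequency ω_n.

ω_n = 4.39 rad/s

With unity feedback the closed-loop characteristic equation is s² + 12s + 2.75·7 = s² + 12s + 19.25 = 0.
So ω_n² = 19.25 ⇒ ω_n = 4.387 rad/s, and ζ = 12/(2ω_n) = 1.37.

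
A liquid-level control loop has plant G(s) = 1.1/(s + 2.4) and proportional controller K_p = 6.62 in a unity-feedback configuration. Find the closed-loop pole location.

s = -9.682

Closed-loop transfer function: T(s) = K_p·G(s)/(1 + K_p·G(s)) = 7.282/(s + 2.4 + 7.282) = 7.282/(s + 9.682).
The closed-loop pole is at s = −9.682.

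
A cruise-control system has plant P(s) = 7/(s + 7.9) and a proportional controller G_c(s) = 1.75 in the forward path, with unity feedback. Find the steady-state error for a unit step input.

0.392

The loop is type 0. Static position error constant K_pos = G_c(0)·P(0) = 1.75·0.8861 = 1.551.
Steady-state error to a unit step: e_ss = 1/(1+K_pos) = 1/2.551 = 0.392.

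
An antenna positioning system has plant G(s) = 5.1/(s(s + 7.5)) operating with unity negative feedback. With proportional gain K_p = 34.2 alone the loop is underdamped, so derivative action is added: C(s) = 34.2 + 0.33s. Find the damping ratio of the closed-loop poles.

Forward path: (34.2 + 0.33s)·5.1/(s(s+7.5)). The closed-loop characteristic equation is s² + (7.5 + 5.1·0.33)s + 5.1·34.2 = 0.
That is s² + 9.183s + 174.4 = 0, so ω_n = 13.21 rad/s and ζ = 9.183/(2·13.21) = 0.3477.

ζ = 0.348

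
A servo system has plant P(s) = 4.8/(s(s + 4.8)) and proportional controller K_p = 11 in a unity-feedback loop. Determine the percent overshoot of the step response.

33.3%

From 1 + K_pP(s) = 0: s² + 4.8s + 52.8 = 0 ⇒ ω_n = 7.266, ζ = 0.3303.
%OS = 100·exp(−πζ/√(1−ζ²)) = 100·exp(−π·0.3303/√0.8909) = 33.3%.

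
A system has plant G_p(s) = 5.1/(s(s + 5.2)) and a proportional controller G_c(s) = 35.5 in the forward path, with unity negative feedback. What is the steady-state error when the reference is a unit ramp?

The loop has one pole at the origin (type 1). Velocity error constant K_v = lim_{s→0} s·G_c(s)G_p(s) = 35.5·5.1/5.2 = 34.82.
Steady-state error to a unit ramp: e_ss = 1/K_v = 0.0287.

0.0287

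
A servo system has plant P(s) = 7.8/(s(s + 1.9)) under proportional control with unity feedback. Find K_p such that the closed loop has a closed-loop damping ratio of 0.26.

K_p = 1.71

Closed-loop characteristic equation: s² + 1.9s + K_p·7.8 = 0.
So ω_n = √(7.8K_p) and 2ζω_n = 1.9, giving ζ = 1.9/(2√(7.8K_p)).
Setting ζ = 0.26: √(7.8K_p) = 1.9/(2·0.26) = 3.654, so K_p = 13.35/7.8 = 1.71.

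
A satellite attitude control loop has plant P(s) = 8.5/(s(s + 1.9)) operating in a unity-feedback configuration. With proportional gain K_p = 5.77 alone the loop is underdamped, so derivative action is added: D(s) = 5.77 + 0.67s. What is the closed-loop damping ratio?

ζ = 0.542

Forward path: (5.77 + 0.67s)·8.5/(s(s+1.9)). The closed-loop characteristic equation is s² + (1.9 + 8.5·0.67)s + 8.5·5.77 = 0.
That is s² + 7.595s + 49.04 = 0, so ω_n = 7.003 rad/s and ζ = 7.595/(2·7.003) = 0.5423.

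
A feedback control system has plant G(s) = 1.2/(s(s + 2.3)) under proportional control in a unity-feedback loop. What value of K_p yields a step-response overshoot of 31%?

K_p = 9.03

From %OS = 100·exp(−πζ/√(1−ζ²)) = 31%, ζ = −ln(0.31)/√(π²+ln²(0.31)) = 0.3493.
Characteristic equation s² + 2.3s + 1.2K_p = 0 gives ζ = 2.3/(2√(1.2K_p)).
Setting ζ = 0.3493: √(1.2K_p) = 2.3/(2·0.3493) = 3.292, so K_p = 10.84/1.2 = 9.03.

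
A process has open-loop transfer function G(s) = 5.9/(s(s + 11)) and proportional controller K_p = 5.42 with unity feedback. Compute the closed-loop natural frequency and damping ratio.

The closed-loop denominator is s(s+11) + 5.42·5.9 = s² + 11s + 31.98.
So ω_n² = 31.98 ⇒ ω_n = 5.655 rad/s, and ζ = 11/(2ω_n) = 0.973.

ω_n = 5.65 rad/s, ζ = 0.973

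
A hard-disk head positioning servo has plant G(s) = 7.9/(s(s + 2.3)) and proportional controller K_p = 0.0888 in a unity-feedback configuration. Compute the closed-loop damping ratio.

The closed-loop denominator is s(s+2.3) + 0.0888·7.9 = s² + 2.3s + 0.7015.
So ω_n² = 0.7015 ⇒ ω_n = 0.8376 rad/s, and ζ = 2.3/(2ω_n) = 1.37.

ζ = 1.37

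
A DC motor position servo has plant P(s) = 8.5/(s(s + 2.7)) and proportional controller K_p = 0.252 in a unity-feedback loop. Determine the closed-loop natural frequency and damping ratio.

With unity feedback the closed-loop characteristic equation is s² + 2.7s + 0.252·8.5 = s² + 2.7s + 2.142 = 0.
Matching s² + 2ζω_n s + ω_n²: ω_n = √2.142 = 1.464 rad/s and 2ζω_n = 2.7, so ζ = 2.7/(2·1.464) = 0.922.

ω_n = 1.46 rad/s, ζ = 0.922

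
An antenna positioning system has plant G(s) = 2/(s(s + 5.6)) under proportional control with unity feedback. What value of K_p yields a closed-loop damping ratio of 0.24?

K_p = 68.1

Closed-loop characteristic equation: s² + 5.6s + K_p·2 = 0.
So ω_n = √(2K_p) and 2ζω_n = 5.6, giving ζ = 5.6/(2√(2K_p)).
Setting ζ = 0.24: √(2K_p) = 5.6/(2·0.24) = 11.67, so K_p = 136.1/2 = 68.1.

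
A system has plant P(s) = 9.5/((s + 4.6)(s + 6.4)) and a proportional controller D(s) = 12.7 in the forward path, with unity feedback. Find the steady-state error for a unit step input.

0.196

The loop is type 0. Static position error constant K_pos = D(0)·P(0) = 12.7·0.3227 = 4.098.
Steady-state error to a unit step: e_ss = 1/(1+K_pos) = 1/5.098 = 0.196.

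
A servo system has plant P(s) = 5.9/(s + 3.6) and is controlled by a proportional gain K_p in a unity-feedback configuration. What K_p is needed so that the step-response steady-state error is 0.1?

Steady-state error for a unit step on this type-0 loop is 1/(1 + K_p·P(0)).
P(0) = 1.639. Require 1/(1 + K_p·1.639) = 0.1, so 1 + 1.639·K_p = 10.
K_p = (10 − 1)/1.639 = 5.49.

K_p = 5.49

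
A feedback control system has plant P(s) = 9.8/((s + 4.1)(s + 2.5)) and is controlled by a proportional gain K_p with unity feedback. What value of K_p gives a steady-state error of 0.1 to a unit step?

K_p = 9.41

The loop is type 0, so e_ss(step) = 1/(1 + K_pos) with K_pos = K_p·P(0).
P(0) = 0.9561. Require 1/(1 + K_p·0.9561) = 0.1, so 1 + 0.9561·K_p = 10.
K_p = (10 − 1)/0.9561 = 9.41.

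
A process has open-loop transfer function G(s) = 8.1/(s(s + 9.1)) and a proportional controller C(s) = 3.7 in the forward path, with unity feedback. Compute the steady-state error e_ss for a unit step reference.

The open loop C(s)G(s) has a pole at the origin (type 1), so the static position error constant is infinite and e_ss = 1/(1+∞) = 0.

0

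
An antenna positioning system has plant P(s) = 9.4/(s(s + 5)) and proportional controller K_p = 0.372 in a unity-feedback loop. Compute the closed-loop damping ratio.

ζ = 1.34

1 + K_p·P(s) = 0 gives s² + 5s + 3.497 = 0.
So ω_n² = 3.497 ⇒ ω_n = 1.87 rad/s, and ζ = 5/(2ω_n) = 1.34.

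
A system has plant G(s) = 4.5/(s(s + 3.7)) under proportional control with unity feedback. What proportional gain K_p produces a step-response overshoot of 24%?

From %OS = 100·exp(−πζ/√(1−ζ²)) = 24%, ζ = −ln(0.24)/√(π²+ln²(0.24)) = 0.4136.
Characteristic equation s² + 3.7s + 4.5K_p = 0 gives ζ = 3.7/(2√(4.5K_p)).
Setting ζ = 0.4136: √(4.5K_p) = 3.7/(2·0.4136) = 4.473, so K_p = 20.01/4.5 = 4.45.

K_p = 4.45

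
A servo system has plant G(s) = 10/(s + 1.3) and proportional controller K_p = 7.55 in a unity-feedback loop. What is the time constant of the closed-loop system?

Closed-loop transfer function: T(s) = K_p·G(s)/(1 + K_p·G(s)) = 75.5/(s + 1.3 + 75.5) = 75.5/(s + 76.8).
Time constant τ = 1/76.8 = 0.013 s.

τ = 0.013 s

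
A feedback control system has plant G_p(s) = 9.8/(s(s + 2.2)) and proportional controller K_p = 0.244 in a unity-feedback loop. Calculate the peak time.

T_p = 2.89 s

From 1 + K_pG_p(s) = 0: s² + 2.2s + 2.391 = 0 ⇒ ω_n = 1.546, ζ = 0.7114.
Damped frequency ω_d = ω_n√(1−ζ²) = 1.087 rad/s, so peak time T_p = π/ω_d = 2.89 s.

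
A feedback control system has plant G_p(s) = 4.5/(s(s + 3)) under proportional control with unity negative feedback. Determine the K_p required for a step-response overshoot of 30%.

From %OS = 100·exp(−πζ/√(1−ζ²)) = 30%, ζ = −ln(0.3)/√(π²+ln²(0.3)) = 0.3579.
Characteristic equation s² + 3s + 4.5K_p = 0 gives ζ = 3/(2√(4.5K_p)).
Setting ζ = 0.3579: √(4.5K_p) = 3/(2·0.3579) = 4.192, so K_p = 17.57/4.5 = 3.9.

K_p = 3.9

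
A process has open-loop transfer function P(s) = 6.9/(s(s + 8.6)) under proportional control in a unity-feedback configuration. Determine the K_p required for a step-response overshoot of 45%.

From %OS = 100·exp(−πζ/√(1−ζ²)) = 45%, ζ = −ln(0.45)/√(π²+ln²(0.45)) = 0.2463.
Characteristic equation s² + 8.6s + 6.9K_p = 0 gives ζ = 8.6/(2√(6.9K_p)).
Setting ζ = 0.2463: √(6.9K_p) = 8.6/(2·0.2463) = 17.46, so K_p = 304.7/6.9 = 44.2.

K_p = 44.2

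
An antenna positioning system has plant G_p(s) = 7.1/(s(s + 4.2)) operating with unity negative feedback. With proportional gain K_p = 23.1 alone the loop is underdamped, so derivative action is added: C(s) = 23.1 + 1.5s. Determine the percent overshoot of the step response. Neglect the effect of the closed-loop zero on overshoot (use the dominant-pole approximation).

Forward path: (23.1 + 1.5s)·7.1/(s(s+4.2)). The closed-loop characteristic equation is s² + (4.2 + 7.1·1.5)s + 7.1·23.1 = 0.
That is s² + 14.85s + 164 = 0, so ω_n = 12.81 rad/s and ζ = 14.85/(2·12.81) = 0.5798.
%OS = 100·exp(−πζ/√(1−ζ²)) = 10.7%.

10.7%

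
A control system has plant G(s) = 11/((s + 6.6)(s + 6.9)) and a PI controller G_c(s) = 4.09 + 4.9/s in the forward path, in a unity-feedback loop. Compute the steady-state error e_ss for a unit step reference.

0

The open loop G_c(s)G(s) has a pole at the origin (type 1), so the static position error constant is infinite and e_ss = 1/(1+∞) = 0.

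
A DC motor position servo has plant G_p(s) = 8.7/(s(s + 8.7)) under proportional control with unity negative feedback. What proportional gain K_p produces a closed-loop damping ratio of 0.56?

Closed-loop characteristic equation: s² + 8.7s + K_p·8.7 = 0.
So ω_n = √(8.7K_p) and 2ζω_n = 8.7, giving ζ = 8.7/(2√(8.7K_p)).
Setting ζ = 0.56: √(8.7K_p) = 8.7/(2·0.56) = 7.768, so K_p = 60.34/8.7 = 6.94.

K_p = 6.94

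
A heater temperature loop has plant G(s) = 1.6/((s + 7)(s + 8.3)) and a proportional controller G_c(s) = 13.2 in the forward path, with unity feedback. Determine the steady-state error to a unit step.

0.733

The loop is type 0. Static position error constant K_pos = G_c(0)·G(0) = 13.2·0.02754 = 0.3635.
Steady-state error to a unit step: e_ss = 1/(1+K_pos) = 1/1.364 = 0.733.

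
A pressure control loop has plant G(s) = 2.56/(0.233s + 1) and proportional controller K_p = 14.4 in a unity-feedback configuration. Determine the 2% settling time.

T_s ≈ 0.0246 s

Closed loop: T(s) = K_p·G/(1+K_p·G) = 36.86/(0.233s + 1 + 36.86), with pole at s = −(1 + 36.86)/0.233 = −162.5.
τ = 1/162.5 = 0.006154 s, so 2% settling time ≈ 4τ = 0.0246 s.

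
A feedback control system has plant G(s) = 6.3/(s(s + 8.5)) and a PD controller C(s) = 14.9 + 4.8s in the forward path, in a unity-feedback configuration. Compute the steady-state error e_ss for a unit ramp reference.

0.0906

The loop has one pole at the origin (type 1). Velocity error constant K_v = lim_{s→0} s·C(s)G(s) = 14.9·6.3/8.5 = 11.04.
Steady-state error to a unit ramp: e_ss = 1/K_v = 0.0906.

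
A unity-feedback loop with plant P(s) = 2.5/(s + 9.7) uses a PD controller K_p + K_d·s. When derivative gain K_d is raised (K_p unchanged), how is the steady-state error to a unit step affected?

At s = 0 the derivative term contributes nothing: C(0) = K_p regardless of K_d, so K_pos = K_p·P(0) and e_ss are unchanged.

unchanged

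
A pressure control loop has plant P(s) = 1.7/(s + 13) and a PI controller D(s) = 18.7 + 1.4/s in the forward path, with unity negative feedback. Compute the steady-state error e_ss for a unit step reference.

0

The open loop D(s)P(s) has a pole at the origin (type 1), so the static position error constant is infinite and e_ss = 1/(1+∞) = 0.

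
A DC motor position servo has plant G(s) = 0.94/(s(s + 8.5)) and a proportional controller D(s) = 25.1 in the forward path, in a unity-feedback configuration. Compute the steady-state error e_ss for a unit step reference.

0

The open loop D(s)G(s) has a pole at the origin (type 1), so the static position error constant is infinite and e_ss = 1/(1+∞) = 0.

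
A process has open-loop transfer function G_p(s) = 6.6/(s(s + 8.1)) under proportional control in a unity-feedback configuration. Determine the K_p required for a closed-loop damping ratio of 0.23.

K_p = 47

Closed-loop characteristic equation: s² + 8.1s + K_p·6.6 = 0.
So ω_n = √(6.6K_p) and 2ζω_n = 8.1, giving ζ = 8.1/(2√(6.6K_p)).
Setting ζ = 0.23: √(6.6K_p) = 8.1/(2·0.23) = 17.61, so K_p = 310.1/6.6 = 47.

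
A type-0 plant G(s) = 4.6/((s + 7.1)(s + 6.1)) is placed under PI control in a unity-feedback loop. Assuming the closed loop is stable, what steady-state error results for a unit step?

The PI controller's integrator makes the forward path type 1, so e_ss to a step is zero.

0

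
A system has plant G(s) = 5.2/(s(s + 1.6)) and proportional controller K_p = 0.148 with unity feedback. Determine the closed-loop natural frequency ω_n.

ω_n = 0.877 rad/s

The closed-loop denominator is s(s+1.6) + 0.148·5.2 = s² + 1.6s + 0.7696.
So ω_n² = 0.7696 ⇒ ω_n = 0.8773 rad/s, and ζ = 1.6/(2ω_n) = 0.912.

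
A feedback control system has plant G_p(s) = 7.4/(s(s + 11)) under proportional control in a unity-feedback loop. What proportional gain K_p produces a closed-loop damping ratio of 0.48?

K_p = 17.7

Closed-loop characteristic equation: s² + 11s + K_p·7.4 = 0.
So ω_n = √(7.4K_p) and 2ζω_n = 11, giving ζ = 11/(2√(7.4K_p)).
Setting ζ = 0.48: √(7.4K_p) = 11/(2·0.48) = 11.46, so K_p = 131.3/7.4 = 17.7.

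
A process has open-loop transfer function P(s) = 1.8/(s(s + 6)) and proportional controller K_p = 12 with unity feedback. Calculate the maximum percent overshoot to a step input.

From 1 + K_pP(s) = 0: s² + 6s + 21.6 = 0 ⇒ ω_n = 4.648, ζ = 0.6455.
%OS = 100·exp(−πζ/√(1−ζ²)) = 100·exp(−π·0.6455/√0.5833) = 7.03%.

7.03%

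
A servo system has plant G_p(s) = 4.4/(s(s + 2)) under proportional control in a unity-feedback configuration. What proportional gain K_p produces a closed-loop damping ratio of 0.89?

K_p = 0.287

Closed-loop characteristic equation: s² + 2s + K_p·4.4 = 0.
So ω_n = √(4.4K_p) and 2ζω_n = 2, giving ζ = 2/(2√(4.4K_p)).
Setting ζ = 0.89: √(4.4K_p) = 2/(2·0.89) = 1.124, so K_p = 1.262/4.4 = 0.287.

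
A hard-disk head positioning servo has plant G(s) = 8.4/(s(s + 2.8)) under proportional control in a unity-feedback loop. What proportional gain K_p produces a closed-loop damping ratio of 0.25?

Closed-loop characteristic equation: s² + 2.8s + K_p·8.4 = 0.
So ω_n = √(8.4K_p) and 2ζω_n = 2.8, giving ζ = 2.8/(2√(8.4K_p)).
Setting ζ = 0.25: √(8.4K_p) = 2.8/(2·0.25) = 5.6, so K_p = 31.36/8.4 = 3.73.

K_p = 3.73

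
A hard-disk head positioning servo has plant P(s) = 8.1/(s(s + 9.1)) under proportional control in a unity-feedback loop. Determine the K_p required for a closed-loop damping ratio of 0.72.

K_p = 4.93

Closed-loop characteristic equation: s² + 9.1s + K_p·8.1 = 0.
So ω_n = √(8.1K_p) and 2ζω_n = 9.1, giving ζ = 9.1/(2√(8.1K_p)).
Setting ζ = 0.72: √(8.1K_p) = 9.1/(2·0.72) = 6.319, so K_p = 39.94/8.1 = 4.93.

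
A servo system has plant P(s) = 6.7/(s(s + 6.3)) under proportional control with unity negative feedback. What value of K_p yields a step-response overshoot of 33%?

From %OS = 100·exp(−πζ/√(1−ζ²)) = 33%, ζ = −ln(0.33)/√(π²+ln²(0.33)) = 0.3328.
Characteristic equation s² + 6.3s + 6.7K_p = 0 gives ζ = 6.3/(2√(6.7K_p)).
Setting ζ = 0.3328: √(6.7K_p) = 6.3/(2·0.3328) = 9.466, so K_p = 89.6/6.7 = 13.4.

K_p = 13.4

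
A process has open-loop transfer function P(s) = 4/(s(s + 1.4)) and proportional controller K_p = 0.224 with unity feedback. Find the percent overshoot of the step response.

3.17%

From 1 + K_pP(s) = 0: s² + 1.4s + 0.896 = 0 ⇒ ω_n = 0.9466, ζ = 0.7395.
%OS = 100·exp(−πζ/√(1−ζ²)) = 100·exp(−π·0.7395/√0.4531) = 3.17%.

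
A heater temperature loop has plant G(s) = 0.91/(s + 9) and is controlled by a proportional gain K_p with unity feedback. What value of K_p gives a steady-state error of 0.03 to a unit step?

K_p = 320

The loop is type 0, so e_ss(step) = 1/(1 + K_pos) with K_pos = K_p·G(0).
G(0) = 0.1011. Require 1/(1 + K_p·0.1011) = 0.03, so 1 + 0.1011·K_p = 33.33.
K_p = (33.33 − 1)/0.1011 = 320.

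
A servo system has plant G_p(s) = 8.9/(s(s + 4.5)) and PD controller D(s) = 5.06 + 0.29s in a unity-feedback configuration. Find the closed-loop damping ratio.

ζ = 0.528

Forward path: (5.06 + 0.29s)·8.9/(s(s+4.5)). The closed-loop characteristic equation is s² + (4.5 + 8.9·0.29)s + 8.9·5.06 = 0.
That is s² + 7.081s + 45.03 = 0, so ω_n = 6.711 rad/s and ζ = 7.081/(2·6.711) = 0.5276.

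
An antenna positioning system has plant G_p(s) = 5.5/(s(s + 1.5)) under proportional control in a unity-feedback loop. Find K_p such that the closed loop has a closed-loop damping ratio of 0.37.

K_p = 0.747

Closed-loop characteristic equation: s² + 1.5s + K_p·5.5 = 0.
So ω_n = √(5.5K_p) and 2ζω_n = 1.5, giving ζ = 1.5/(2√(5.5K_p)).
Setting ζ = 0.37: √(5.5K_p) = 1.5/(2·0.37) = 2.027, so K_p = 4.109/5.5 = 0.747.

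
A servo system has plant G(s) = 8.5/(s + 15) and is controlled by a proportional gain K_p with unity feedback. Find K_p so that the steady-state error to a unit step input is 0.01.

K_p = 175

For a type-0 loop with proportional control, e_ss = 1/(1 + K_p·G(0)).
G(0) = 0.5667. Require 1/(1 + K_p·0.5667) = 0.01, so 1 + 0.5667·K_p = 100.
K_p = (100 − 1)/0.5667 = 175.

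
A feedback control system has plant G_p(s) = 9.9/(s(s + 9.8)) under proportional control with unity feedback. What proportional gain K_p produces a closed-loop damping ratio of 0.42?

K_p = 13.7

Closed-loop characteristic equation: s² + 9.8s + K_p·9.9 = 0.
So ω_n = √(9.9K_p) and 2ζω_n = 9.8, giving ζ = 9.8/(2√(9.9K_p)).
Setting ζ = 0.42: √(9.9K_p) = 9.8/(2·0.42) = 11.67, so K_p = 136.1/9.9 = 13.7.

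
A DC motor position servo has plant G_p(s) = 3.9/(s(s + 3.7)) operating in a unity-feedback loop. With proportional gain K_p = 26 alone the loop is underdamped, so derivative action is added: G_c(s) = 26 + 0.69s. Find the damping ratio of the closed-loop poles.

ζ = 0.317

Forward path: (26 + 0.69s)·3.9/(s(s+3.7)). The closed-loop characteristic equation is s² + (3.7 + 3.9·0.69)s + 3.9·26 = 0.
That is s² + 6.391s + 101.4 = 0, so ω_n = 10.07 rad/s and ζ = 6.391/(2·10.07) = 0.3173.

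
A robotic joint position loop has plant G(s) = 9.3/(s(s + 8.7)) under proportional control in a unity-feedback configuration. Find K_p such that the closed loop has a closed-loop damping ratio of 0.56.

Closed-loop characteristic equation: s² + 8.7s + K_p·9.3 = 0.
So ω_n = √(9.3K_p) and 2ζω_n = 8.7, giving ζ = 8.7/(2√(9.3K_p)).
Setting ζ = 0.56: √(9.3K_p) = 8.7/(2·0.56) = 7.768, so K_p = 60.34/9.3 = 6.49.

K_p = 6.49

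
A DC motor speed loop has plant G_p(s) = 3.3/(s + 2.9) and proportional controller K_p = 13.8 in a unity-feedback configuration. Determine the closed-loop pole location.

Closed-loop transfer function: T(s) = K_p·G_p(s)/(1 + K_p·G_p(s)) = 45.54/(s + 2.9 + 45.54) = 45.54/(s + 48.44).
The closed-loop pole is at s = −48.44.

s = -48.44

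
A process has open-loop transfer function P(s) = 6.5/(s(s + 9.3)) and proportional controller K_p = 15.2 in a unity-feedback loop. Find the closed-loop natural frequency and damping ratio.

With unity feedback the closed-loop characteristic equation is s² + 9.3s + 15.2·6.5 = s² + 9.3s + 98.8 = 0.
Matching s² + 2ζω_n s + ω_n²: ω_n = √98.8 = 9.94 rad/s and 2ζω_n = 9.3, so ζ = 9.3/(2·9.94) = 0.468.

ω_n = 9.94 rad/s, ζ = 0.468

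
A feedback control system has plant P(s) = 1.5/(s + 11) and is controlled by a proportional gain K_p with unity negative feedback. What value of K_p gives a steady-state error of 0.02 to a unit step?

K_p = 359

The loop is type 0, so e_ss(step) = 1/(1 + K_pos) with K_pos = K_p·P(0).
P(0) = 0.1364. Require 1/(1 + K_p·0.1364) = 0.02, so 1 + 0.1364·K_p = 50.
K_p = (50 − 1)/0.1364 = 359.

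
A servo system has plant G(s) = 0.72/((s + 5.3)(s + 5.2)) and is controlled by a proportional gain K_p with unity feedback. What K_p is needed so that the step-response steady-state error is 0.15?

For a type-0 loop with proportional control, e_ss = 1/(1 + K_p·G(0)).
G(0) = 0.02612. Require 1/(1 + K_p·0.02612) = 0.15, so 1 + 0.02612·K_p = 6.667.
K_p = (6.667 − 1)/0.02612 = 217.

K_p = 217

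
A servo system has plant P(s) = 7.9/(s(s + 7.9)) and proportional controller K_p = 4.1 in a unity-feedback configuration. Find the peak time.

T_p = 0.767 s

From 1 + K_pP(s) = 0: s² + 7.9s + 32.39 = 0 ⇒ ω_n = 5.691, ζ = 0.6941.
Damped frequency ω_d = ω_n√(1−ζ²) = 4.097 rad/s, so peak time T_p = π/ω_d = 0.767 s.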